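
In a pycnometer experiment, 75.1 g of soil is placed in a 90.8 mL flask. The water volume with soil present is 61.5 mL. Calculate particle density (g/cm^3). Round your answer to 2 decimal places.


Step 1: Volume of solids = flask volume - water volume with soil
Step 2: V_solids = 90.8 - 61.5 = 29.3 mL
Step 3: Particle density = mass / V_solids = 75.1 / 29.3 = 2.56 g/cm^3

2.56


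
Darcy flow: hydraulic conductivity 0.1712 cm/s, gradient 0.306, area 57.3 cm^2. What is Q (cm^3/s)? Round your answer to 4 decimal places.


Step 1: Apply Darcy's law: Q = K * i * A
Step 2: Q = 0.1712 * 0.306 * 57.3
Step 3: Q = 3.0018 cm^3/s

3.0018


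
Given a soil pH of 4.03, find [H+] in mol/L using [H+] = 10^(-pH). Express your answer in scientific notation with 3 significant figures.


Step 1: [H+] = 10^(-pH)
Step 2: [H+] = 10^(-4.03)
Step 3: [H+] = 9.33e-05 mol/L

9.33e-05


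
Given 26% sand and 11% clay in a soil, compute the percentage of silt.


Step 1: sand + silt + clay = 100%
Step 2: silt = 100 - sand - clay
Step 3: silt = 100 - 26 - 11
Step 4: silt = 63%

63


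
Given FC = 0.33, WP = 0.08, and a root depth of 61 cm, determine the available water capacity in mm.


Step 1: Available water = (FC - WP) * depth * 10
Step 2: AW = (0.33 - 0.08) * 61 * 10
Step 3: AW = 0.25 * 61 * 10
Step 4: AW = 152.5 mm

152.5


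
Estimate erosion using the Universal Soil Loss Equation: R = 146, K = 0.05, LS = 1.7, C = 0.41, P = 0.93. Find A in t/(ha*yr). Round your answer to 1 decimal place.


Step 1: A = R * K * LS * C * P
Step 2: R * K = 146 * 0.05 = 7.3
Step 3: (R*K) * LS = 7.3 * 1.7 = 12.41
Step 4: * C * P = 12.41 * 0.41 * 0.93 = 4.7
Step 5: A = 4.7 t/(ha*yr)

4.7


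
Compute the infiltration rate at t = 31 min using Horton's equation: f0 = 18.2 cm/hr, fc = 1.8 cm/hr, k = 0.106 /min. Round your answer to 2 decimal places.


Step 1: f = fc + (f0 - fc) * exp(-k * t)
Step 2: exp(-0.106 * 31) = 0.037403
Step 3: f = 1.8 + (18.2 - 1.8) * 0.037403
Step 4: f = 1.8 + 16.4 * 0.037403
Step 5: f = 2.41 cm/hr

2.41


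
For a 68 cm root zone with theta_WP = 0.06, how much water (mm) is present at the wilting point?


Step 1: Water (mm) = theta_WP * depth * 10
Step 2: Water = 0.06 * 68 * 10
Step 3: Water = 40.8 mm

40.8


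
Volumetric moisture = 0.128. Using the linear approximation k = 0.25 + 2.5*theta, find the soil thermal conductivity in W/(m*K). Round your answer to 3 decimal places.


Step 1: k = 0.25 + 2.5 * theta
Step 2: k = 0.25 + 2.5 * 0.128
Step 3: k = 0.25 + 0.32
Step 4: k = 0.57 W/(m*K)

0.57


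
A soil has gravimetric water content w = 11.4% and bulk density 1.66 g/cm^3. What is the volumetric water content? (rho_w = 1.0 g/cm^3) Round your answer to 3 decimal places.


Step 1: theta = (w / 100) * BD / rho_w
Step 2: theta = (11.4 / 100) * 1.66 / 1.0
Step 3: theta = 0.114 * 1.66
Step 4: theta = 0.189

0.189


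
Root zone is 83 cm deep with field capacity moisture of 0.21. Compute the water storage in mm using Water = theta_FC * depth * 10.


Step 1: Water (mm) = theta_FC * depth (cm) * 10
Step 2: Water = 0.21 * 83 * 10
Step 3: Water = 174.3 mm

174.3


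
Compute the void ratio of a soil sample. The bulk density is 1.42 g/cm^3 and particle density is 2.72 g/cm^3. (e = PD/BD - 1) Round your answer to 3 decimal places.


Step 1: e = PD / BD - 1
Step 2: e = 2.72 / 1.42 - 1
Step 3: e = 1.91549 - 1
Step 4: e = 0.915

0.915


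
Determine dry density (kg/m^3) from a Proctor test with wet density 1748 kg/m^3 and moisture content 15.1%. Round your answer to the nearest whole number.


Step 1: Dry density = wet density / (1 + w/100)
Step 2: Dry density = 1748 / (1 + 15.1/100)
Step 3: Dry density = 1748 / 1.151
Step 4: Dry density = 1519 kg/m^3

1519


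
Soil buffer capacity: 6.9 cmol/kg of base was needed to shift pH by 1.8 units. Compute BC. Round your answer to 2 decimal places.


Step 1: BC = change in base / change in pH
Step 2: BC = 6.9 / 1.8
Step 3: BC = 3.83 cmol/(kg*pH unit)

3.83


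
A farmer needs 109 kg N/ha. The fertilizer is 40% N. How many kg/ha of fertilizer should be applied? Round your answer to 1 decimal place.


Step 1: Fertilizer rate = target N / (N content / 100)
Step 2: Rate = 109 / (40 / 100)
Step 3: Rate = 109 / 0.4
Step 4: Rate = 272.5 kg/ha

272.5


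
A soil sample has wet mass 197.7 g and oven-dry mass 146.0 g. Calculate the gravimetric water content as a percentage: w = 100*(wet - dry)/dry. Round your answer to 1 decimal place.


Step 1: Water mass = wet - dry = 197.7 - 146.0 = 51.7 g
Step 2: w = 100 * water mass / dry mass
Step 3: w = 100 * 51.7 / 146.0 = 35.4%

35.4


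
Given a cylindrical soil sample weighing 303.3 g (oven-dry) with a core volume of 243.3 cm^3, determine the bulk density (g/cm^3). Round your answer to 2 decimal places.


Step 1: Identify the formula: BD = dry mass / volume
Step 2: Substitute values: BD = 303.3 / 243.3
Step 3: BD = 1.25 g/cm^3

1.25


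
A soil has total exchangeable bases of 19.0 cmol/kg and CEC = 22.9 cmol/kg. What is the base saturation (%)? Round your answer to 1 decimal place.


Step 1: BS = 100 * (sum of bases) / CEC
Step 2: BS = 100 * 19.0 / 22.9
Step 3: BS = 83.0%

83.0


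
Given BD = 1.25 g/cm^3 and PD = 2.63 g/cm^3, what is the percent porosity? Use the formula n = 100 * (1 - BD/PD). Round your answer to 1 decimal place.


Step 1: Formula: n = 100 * (1 - BD / PD)
Step 2: n = 100 * (1 - 1.25 / 2.63)
Step 3: n = 100 * (1 - 0.47529)
Step 4: n = 52.5%

52.5


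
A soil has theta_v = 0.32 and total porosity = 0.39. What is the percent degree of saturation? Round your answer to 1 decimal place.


Step 1: S = 100 * theta_v / n
Step 2: S = 100 * 0.32 / 0.39
Step 3: S = 82.1%

82.1


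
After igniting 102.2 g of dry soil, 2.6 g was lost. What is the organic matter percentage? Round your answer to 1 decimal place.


Step 1: OM% = 100 * LOI / sample mass
Step 2: OM = 100 * 2.6 / 102.2
Step 3: OM = 2.5%

2.5


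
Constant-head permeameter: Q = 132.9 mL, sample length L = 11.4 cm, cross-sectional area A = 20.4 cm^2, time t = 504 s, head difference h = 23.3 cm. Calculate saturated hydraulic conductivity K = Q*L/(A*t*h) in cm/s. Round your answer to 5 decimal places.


Step 1: K = Q * L / (A * t * h)
Step 2: Numerator = 132.9 * 11.4 = 1515.06
Step 3: Denominator = 20.4 * 504 * 23.3 = 239561.28
Step 4: K = 1515.06 / 239561.28 = 0.00632 cm/s

0.00632


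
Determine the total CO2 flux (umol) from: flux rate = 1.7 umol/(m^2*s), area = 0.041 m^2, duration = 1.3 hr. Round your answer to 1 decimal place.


Step 1: Convert time to seconds: 1.3 hr * 3600 = 4680.0 s
Step 2: Total = flux * area * time_s
Step 3: Total = 1.7 * 0.041 * 4680.0
Step 4: Total = 326.2 umol

326.2


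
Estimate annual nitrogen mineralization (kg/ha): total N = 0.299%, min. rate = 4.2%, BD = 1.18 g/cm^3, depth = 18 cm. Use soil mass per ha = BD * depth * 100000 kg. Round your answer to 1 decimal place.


Step 1: Soil mass per ha = BD * depth * 100000 = 1.18 * 18 * 100000 = 2124000 kg
Step 2: Total N pool = soil mass * N%/100 = 2124000 * 0.299/100 = 6350.76 kg/ha
Step 3: N mineralized = N pool * rate%/100 = 6350.76 * 4.2/100 = 266.7 kg/ha/yr

266.7


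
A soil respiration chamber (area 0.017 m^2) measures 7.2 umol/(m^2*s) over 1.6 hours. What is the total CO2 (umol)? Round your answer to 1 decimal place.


Step 1: Convert time to seconds: 1.6 hr * 3600 = 5760.0 s
Step 2: Total = flux * area * time_s
Step 3: Total = 7.2 * 0.017 * 5760.0
Step 4: Total = 705.0 umol

705.0


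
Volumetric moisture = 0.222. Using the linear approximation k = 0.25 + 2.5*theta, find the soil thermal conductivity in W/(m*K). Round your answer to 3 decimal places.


Step 1: k = 0.25 + 2.5 * theta
Step 2: k = 0.25 + 2.5 * 0.222
Step 3: k = 0.25 + 0.555
Step 4: k = 0.805 W/(m*K)

0.805


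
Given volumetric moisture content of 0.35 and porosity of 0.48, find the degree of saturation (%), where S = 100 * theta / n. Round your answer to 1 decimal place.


Step 1: S = 100 * theta_v / n
Step 2: S = 100 * 0.35 / 0.48
Step 3: S = 72.9%

72.9


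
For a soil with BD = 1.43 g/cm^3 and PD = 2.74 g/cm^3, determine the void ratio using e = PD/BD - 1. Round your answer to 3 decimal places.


Step 1: e = PD / BD - 1
Step 2: e = 2.74 / 1.43 - 1
Step 3: e = 1.91608 - 1
Step 4: e = 0.916

0.916


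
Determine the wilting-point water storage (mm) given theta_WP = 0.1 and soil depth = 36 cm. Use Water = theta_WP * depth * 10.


Step 1: Water (mm) = theta_WP * depth * 10
Step 2: Water = 0.1 * 36 * 10
Step 3: Water = 36.0 mm

36.0


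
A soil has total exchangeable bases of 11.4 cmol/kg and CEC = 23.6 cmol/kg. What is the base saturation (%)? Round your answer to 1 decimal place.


Step 1: BS = 100 * (sum of bases) / CEC
Step 2: BS = 100 * 11.4 / 23.6
Step 3: BS = 48.3%

48.3


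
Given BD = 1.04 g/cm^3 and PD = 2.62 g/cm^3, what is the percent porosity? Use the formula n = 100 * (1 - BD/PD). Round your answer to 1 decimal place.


Step 1: Formula: n = 100 * (1 - BD / PD)
Step 2: n = 100 * (1 - 1.04 / 2.62)
Step 3: n = 100 * (1 - 0.39695)
Step 4: n = 60.3%

60.3


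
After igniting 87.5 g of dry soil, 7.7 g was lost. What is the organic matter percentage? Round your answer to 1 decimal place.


Step 1: OM% = 100 * LOI / sample mass
Step 2: OM = 100 * 7.7 / 87.5
Step 3: OM = 8.8%

8.8


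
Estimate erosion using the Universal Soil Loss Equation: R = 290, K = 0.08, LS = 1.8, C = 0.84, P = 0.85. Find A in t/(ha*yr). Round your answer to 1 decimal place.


Step 1: A = R * K * LS * C * P
Step 2: R * K = 290 * 0.08 = 23.2
Step 3: (R*K) * LS = 23.2 * 1.8 = 41.76
Step 4: * C * P = 41.76 * 0.84 * 0.85 = 29.8
Step 5: A = 29.8 t/(ha*yr)

29.8


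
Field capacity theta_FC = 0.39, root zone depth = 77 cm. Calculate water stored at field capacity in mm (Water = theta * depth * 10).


Step 1: Water (mm) = theta_FC * depth (cm) * 10
Step 2: Water = 0.39 * 77 * 10
Step 3: Water = 300.3 mm

300.3


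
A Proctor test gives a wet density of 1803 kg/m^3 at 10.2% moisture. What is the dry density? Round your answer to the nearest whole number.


Step 1: Dry density = wet density / (1 + w/100)
Step 2: Dry density = 1803 / (1 + 10.2/100)
Step 3: Dry density = 1803 / 1.102
Step 4: Dry density = 1636 kg/m^3

1636


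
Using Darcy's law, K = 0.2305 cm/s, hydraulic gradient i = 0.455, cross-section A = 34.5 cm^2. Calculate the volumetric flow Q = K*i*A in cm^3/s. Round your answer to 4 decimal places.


Step 1: Apply Darcy's law: Q = K * i * A
Step 2: Q = 0.2305 * 0.455 * 34.5
Step 3: Q = 3.6183 cm^3/s

3.6183


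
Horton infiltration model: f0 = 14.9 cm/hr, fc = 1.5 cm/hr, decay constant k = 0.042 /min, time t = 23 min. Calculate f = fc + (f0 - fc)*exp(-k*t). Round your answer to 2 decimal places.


Step 1: f = fc + (f0 - fc) * exp(-k * t)
Step 2: exp(-0.042 * 23) = 0.380602
Step 3: f = 1.5 + (14.9 - 1.5) * 0.380602
Step 4: f = 1.5 + 13.4 * 0.380602
Step 5: f = 6.6 cm/hr

6.6


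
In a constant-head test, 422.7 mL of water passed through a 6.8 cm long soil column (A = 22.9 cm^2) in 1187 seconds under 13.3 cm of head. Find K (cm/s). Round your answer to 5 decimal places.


Step 1: K = Q * L / (A * t * h)
Step 2: Numerator = 422.7 * 6.8 = 2874.36
Step 3: Denominator = 22.9 * 1187 * 13.3 = 361524.59
Step 4: K = 2874.36 / 361524.59 = 0.00795 cm/s

0.00795


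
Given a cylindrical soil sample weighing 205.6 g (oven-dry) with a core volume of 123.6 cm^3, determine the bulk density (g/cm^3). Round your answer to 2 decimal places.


Step 1: Identify the formula: BD = dry mass / volume
Step 2: Substitute values: BD = 205.6 / 123.6
Step 3: BD = 1.66 g/cm^3

1.66


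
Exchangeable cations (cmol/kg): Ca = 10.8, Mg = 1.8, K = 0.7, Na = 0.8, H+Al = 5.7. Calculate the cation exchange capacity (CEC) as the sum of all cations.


Step 1: CEC = Ca + Mg + K + Na + (H+Al)
Step 2: CEC = 10.8 + 1.8 + 0.7 + 0.8 + 5.7
Step 3: CEC = 19.8 cmol/kg

19.8


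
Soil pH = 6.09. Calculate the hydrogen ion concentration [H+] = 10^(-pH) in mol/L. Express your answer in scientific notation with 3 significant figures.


Step 1: [H+] = 10^(-pH)
Step 2: [H+] = 10^(-6.09)
Step 3: [H+] = 8.13e-07 mol/L

8.13e-07


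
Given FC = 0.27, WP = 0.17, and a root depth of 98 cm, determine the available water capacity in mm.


Step 1: Available water = (FC - WP) * depth * 10
Step 2: AW = (0.27 - 0.17) * 98 * 10
Step 3: AW = 0.1 * 98 * 10
Step 4: AW = 98.0 mm

98.0


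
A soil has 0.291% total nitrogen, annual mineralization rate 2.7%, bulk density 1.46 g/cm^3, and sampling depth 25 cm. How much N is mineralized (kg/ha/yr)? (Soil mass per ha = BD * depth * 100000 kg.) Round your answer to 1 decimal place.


Step 1: Soil mass per ha = BD * depth * 100000 = 1.46 * 25 * 100000 = 3650000 kg
Step 2: Total N pool = soil mass * N%/100 = 3650000 * 0.291/100 = 10621.5 kg/ha
Step 3: N mineralized = N pool * rate%/100 = 10621.5 * 2.7/100 = 286.8 kg/ha/yr

286.8


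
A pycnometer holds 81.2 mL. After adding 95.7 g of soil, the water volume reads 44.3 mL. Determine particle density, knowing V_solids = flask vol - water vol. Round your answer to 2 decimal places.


Step 1: Volume of solids = flask volume - water volume with soil
Step 2: V_solids = 81.2 - 44.3 = 36.9 mL
Step 3: Particle density = mass / V_solids = 95.7 / 36.9 = 2.59 g/cm^3

2.59


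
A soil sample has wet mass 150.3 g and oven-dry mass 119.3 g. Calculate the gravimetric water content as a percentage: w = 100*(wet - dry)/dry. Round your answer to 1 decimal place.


Step 1: Water mass = wet - dry = 150.3 - 119.3 = 31.0 g
Step 2: w = 100 * water mass / dry mass
Step 3: w = 100 * 31.0 / 119.3 = 26.0%

26.0


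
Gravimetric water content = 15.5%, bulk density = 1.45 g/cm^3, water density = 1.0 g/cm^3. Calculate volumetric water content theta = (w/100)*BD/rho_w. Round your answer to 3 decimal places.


Step 1: theta = (w / 100) * BD / rho_w
Step 2: theta = (15.5 / 100) * 1.45 / 1.0
Step 3: theta = 0.155 * 1.45
Step 4: theta = 0.225

0.225


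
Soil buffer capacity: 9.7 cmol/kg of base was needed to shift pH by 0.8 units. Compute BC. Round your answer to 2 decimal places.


Step 1: BC = change in base / change in pH
Step 2: BC = 9.7 / 0.8
Step 3: BC = 12.13 cmol/(kg*pH unit)

12.13


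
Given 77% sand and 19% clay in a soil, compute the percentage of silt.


Step 1: sand + silt + clay = 100%
Step 2: silt = 100 - sand - clay
Step 3: silt = 100 - 77 - 19
Step 4: silt = 4%

4


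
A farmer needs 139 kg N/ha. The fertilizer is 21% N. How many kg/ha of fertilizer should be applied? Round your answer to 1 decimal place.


Step 1: Fertilizer rate = target N / (N content / 100)
Step 2: Rate = 139 / (21 / 100)
Step 3: Rate = 139 / 0.21
Step 4: Rate = 661.9 kg/ha

661.9


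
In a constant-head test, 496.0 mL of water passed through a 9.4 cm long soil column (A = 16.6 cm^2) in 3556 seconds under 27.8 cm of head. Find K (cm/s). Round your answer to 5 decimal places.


Step 1: K = Q * L / (A * t * h)
Step 2: Numerator = 496.0 * 9.4 = 4662.4
Step 3: Denominator = 16.6 * 3556 * 27.8 = 1641022.88
Step 4: K = 4662.4 / 1641022.88 = 0.00284 cm/s

0.00284


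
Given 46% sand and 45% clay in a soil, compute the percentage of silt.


Step 1: sand + silt + clay = 100%
Step 2: silt = 100 - sand - clay
Step 3: silt = 100 - 46 - 45
Step 4: silt = 9%

9


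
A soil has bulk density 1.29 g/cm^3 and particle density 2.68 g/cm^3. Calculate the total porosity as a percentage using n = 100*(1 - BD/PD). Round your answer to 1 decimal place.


Step 1: Formula: n = 100 * (1 - BD / PD)
Step 2: n = 100 * (1 - 1.29 / 2.68)
Step 3: n = 100 * (1 - 0.48134)
Step 4: n = 51.9%

51.9


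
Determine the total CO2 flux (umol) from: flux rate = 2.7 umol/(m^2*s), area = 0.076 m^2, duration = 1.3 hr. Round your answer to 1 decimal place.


Step 1: Convert time to seconds: 1.3 hr * 3600 = 4680.0 s
Step 2: Total = flux * area * time_s
Step 3: Total = 2.7 * 0.076 * 4680.0
Step 4: Total = 960.3 umol

960.3


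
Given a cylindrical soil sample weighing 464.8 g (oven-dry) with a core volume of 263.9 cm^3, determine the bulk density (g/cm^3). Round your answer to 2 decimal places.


Step 1: Identify the formula: BD = dry mass / volume
Step 2: Substitute values: BD = 464.8 / 263.9
Step 3: BD = 1.76 g/cm^3

1.76


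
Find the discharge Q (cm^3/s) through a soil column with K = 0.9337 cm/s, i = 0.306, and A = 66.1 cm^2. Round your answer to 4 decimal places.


Step 1: Apply Darcy's law: Q = K * i * A
Step 2: Q = 0.9337 * 0.306 * 66.1
Step 3: Q = 18.8856 cm^3/s

18.8856


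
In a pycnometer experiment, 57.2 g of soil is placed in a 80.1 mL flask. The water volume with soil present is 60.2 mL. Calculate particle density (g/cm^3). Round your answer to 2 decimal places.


Step 1: Volume of solids = flask volume - water volume with soil
Step 2: V_solids = 80.1 - 60.2 = 19.9 mL
Step 3: Particle density = mass / V_solids = 57.2 / 19.9 = 2.87 g/cm^3

2.87


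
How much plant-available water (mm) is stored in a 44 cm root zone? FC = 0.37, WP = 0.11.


Step 1: Available water = (FC - WP) * depth * 10
Step 2: AW = (0.37 - 0.11) * 44 * 10
Step 3: AW = 0.26 * 44 * 10
Step 4: AW = 114.4 mm

114.4


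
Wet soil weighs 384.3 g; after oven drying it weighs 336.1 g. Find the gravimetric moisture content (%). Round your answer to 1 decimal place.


Step 1: Water mass = wet - dry = 384.3 - 336.1 = 48.2 g
Step 2: w = 100 * water mass / dry mass
Step 3: w = 100 * 48.2 / 336.1 = 14.3%

14.3


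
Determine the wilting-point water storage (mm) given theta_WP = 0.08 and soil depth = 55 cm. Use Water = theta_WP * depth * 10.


Step 1: Water (mm) = theta_WP * depth * 10
Step 2: Water = 0.08 * 55 * 10
Step 3: Water = 44.0 mm

44.0


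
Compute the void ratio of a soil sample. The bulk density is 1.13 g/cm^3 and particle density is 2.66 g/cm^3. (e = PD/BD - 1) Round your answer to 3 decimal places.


Step 1: e = PD / BD - 1
Step 2: e = 2.66 / 1.13 - 1
Step 3: e = 2.35398 - 1
Step 4: e = 1.354

1.354


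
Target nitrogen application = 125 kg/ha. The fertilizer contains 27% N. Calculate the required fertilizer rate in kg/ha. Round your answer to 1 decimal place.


Step 1: Fertilizer rate = target N / (N content / 100)
Step 2: Rate = 125 / (27 / 100)
Step 3: Rate = 125 / 0.27
Step 4: Rate = 463.0 kg/ha

463.0


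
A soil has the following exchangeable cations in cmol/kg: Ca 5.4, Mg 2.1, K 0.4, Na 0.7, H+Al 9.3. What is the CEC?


Step 1: CEC = Ca + Mg + K + Na + (H+Al)
Step 2: CEC = 5.4 + 2.1 + 0.4 + 0.7 + 9.3
Step 3: CEC = 17.9 cmol/kg

17.9


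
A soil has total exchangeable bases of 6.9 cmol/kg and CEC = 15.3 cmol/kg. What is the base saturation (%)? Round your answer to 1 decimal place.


Step 1: BS = 100 * (sum of bases) / CEC
Step 2: BS = 100 * 6.9 / 15.3
Step 3: BS = 45.1%

45.1


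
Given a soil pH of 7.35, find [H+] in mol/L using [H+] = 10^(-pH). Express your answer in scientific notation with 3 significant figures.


Step 1: [H+] = 10^(-pH)
Step 2: [H+] = 10^(-7.35)
Step 3: [H+] = 4.47e-08 mol/L

4.47e-08


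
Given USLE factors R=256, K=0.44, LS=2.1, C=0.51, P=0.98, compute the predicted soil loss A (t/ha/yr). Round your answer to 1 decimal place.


Step 1: A = R * K * LS * C * P
Step 2: R * K = 256 * 0.44 = 112.64
Step 3: (R*K) * LS = 112.64 * 2.1 = 236.544
Step 4: * C * P = 236.544 * 0.51 * 0.98 = 118.2
Step 5: A = 118.2 t/(ha*yr)

118.2


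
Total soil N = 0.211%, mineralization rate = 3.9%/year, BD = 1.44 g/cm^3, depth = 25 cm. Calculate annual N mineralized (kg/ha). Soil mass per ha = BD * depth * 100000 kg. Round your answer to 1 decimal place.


Step 1: Soil mass per ha = BD * depth * 100000 = 1.44 * 25 * 100000 = 3600000 kg
Step 2: Total N pool = soil mass * N%/100 = 3600000 * 0.211/100 = 7596.0 kg/ha
Step 3: N mineralized = N pool * rate%/100 = 7596.0 * 3.9/100 = 296.2 kg/ha/yr

296.2


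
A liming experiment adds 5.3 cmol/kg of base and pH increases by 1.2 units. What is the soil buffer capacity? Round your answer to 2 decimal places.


Step 1: BC = change in base / change in pH
Step 2: BC = 5.3 / 1.2
Step 3: BC = 4.42 cmol/(kg*pH unit)

4.42


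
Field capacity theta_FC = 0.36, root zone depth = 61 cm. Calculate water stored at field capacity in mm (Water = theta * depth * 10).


Step 1: Water (mm) = theta_FC * depth (cm) * 10
Step 2: Water = 0.36 * 61 * 10
Step 3: Water = 219.6 mm

219.6


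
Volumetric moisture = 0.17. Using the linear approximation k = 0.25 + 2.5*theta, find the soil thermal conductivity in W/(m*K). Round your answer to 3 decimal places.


Step 1: k = 0.25 + 2.5 * theta
Step 2: k = 0.25 + 2.5 * 0.17
Step 3: k = 0.25 + 0.425
Step 4: k = 0.675 W/(m*K)

0.675


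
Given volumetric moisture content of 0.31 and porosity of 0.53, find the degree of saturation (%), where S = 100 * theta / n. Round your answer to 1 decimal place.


Step 1: S = 100 * theta_v / n
Step 2: S = 100 * 0.31 / 0.53
Step 3: S = 58.5%

58.5


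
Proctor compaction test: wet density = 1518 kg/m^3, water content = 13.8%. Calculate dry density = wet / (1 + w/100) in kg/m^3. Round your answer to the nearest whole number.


Step 1: Dry density = wet density / (1 + w/100)
Step 2: Dry density = 1518 / (1 + 13.8/100)
Step 3: Dry density = 1518 / 1.138
Step 4: Dry density = 1334 kg/m^3

1334


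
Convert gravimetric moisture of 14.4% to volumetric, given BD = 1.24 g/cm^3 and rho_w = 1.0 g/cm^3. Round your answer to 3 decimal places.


Step 1: theta = (w / 100) * BD / rho_w
Step 2: theta = (14.4 / 100) * 1.24 / 1.0
Step 3: theta = 0.144 * 1.24
Step 4: theta = 0.179

0.179


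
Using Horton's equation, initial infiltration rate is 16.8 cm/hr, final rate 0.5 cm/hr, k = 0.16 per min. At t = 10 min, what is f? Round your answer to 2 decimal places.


Step 1: f = fc + (f0 - fc) * exp(-k * t)
Step 2: exp(-0.16 * 10) = 0.201897
Step 3: f = 0.5 + (16.8 - 0.5) * 0.201897
Step 4: f = 0.5 + 16.3 * 0.201897
Step 5: f = 3.79 cm/hr

3.79


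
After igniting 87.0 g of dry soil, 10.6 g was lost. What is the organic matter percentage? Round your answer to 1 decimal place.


Step 1: OM% = 100 * LOI / sample mass
Step 2: OM = 100 * 10.6 / 87.0
Step 3: OM = 12.2%

12.2


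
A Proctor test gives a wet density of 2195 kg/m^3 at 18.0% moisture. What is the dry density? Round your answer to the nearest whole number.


Step 1: Dry density = wet density / (1 + w/100)
Step 2: Dry density = 2195 / (1 + 18.0/100)
Step 3: Dry density = 2195 / 1.18
Step 4: Dry density = 1860 kg/m^3

1860


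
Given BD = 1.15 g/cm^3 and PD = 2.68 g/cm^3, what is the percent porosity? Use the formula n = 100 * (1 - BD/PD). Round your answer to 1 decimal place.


Step 1: Formula: n = 100 * (1 - BD / PD)
Step 2: n = 100 * (1 - 1.15 / 2.68)
Step 3: n = 100 * (1 - 0.4291)
Step 4: n = 57.1%

57.1


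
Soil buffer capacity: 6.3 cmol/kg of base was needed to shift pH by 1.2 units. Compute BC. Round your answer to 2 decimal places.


Step 1: BC = change in base / change in pH
Step 2: BC = 6.3 / 1.2
Step 3: BC = 5.25 cmol/(kg*pH unit)

5.25


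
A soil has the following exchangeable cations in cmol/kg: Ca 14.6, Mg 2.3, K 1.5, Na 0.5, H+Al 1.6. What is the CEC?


Step 1: CEC = Ca + Mg + K + Na + (H+Al)
Step 2: CEC = 14.6 + 2.3 + 1.5 + 0.5 + 1.6
Step 3: CEC = 20.5 cmol/kg

20.5


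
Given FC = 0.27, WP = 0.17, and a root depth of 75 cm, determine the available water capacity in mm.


Step 1: Available water = (FC - WP) * depth * 10
Step 2: AW = (0.27 - 0.17) * 75 * 10
Step 3: AW = 0.1 * 75 * 10
Step 4: AW = 75.0 mm

75.0


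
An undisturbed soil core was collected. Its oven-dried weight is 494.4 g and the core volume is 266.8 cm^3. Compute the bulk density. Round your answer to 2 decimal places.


Step 1: Identify the formula: BD = dry mass / volume
Step 2: Substitute values: BD = 494.4 / 266.8
Step 3: BD = 1.85 g/cm^3

1.85


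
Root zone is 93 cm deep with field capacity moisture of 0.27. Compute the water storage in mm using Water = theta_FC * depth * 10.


Step 1: Water (mm) = theta_FC * depth (cm) * 10
Step 2: Water = 0.27 * 93 * 10
Step 3: Water = 251.1 mm

251.1


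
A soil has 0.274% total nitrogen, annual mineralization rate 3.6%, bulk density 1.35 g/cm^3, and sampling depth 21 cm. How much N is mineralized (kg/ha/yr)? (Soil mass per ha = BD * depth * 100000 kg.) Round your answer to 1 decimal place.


Step 1: Soil mass per ha = BD * depth * 100000 = 1.35 * 21 * 100000 = 2835000 kg
Step 2: Total N pool = soil mass * N%/100 = 2835000 * 0.274/100 = 7767.9 kg/ha
Step 3: N mineralized = N pool * rate%/100 = 7767.9 * 3.6/100 = 279.6 kg/ha/yr

279.6


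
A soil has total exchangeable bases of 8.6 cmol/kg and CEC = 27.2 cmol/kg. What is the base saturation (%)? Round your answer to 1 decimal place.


Step 1: BS = 100 * (sum of bases) / CEC
Step 2: BS = 100 * 8.6 / 27.2
Step 3: BS = 31.6%

31.6


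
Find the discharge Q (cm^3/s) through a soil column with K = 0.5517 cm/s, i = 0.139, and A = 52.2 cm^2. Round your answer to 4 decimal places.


Step 1: Apply Darcy's law: Q = K * i * A
Step 2: Q = 0.5517 * 0.139 * 52.2
Step 3: Q = 4.003 cm^3/s

4.003


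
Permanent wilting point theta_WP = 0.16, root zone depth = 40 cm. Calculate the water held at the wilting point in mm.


Step 1: Water (mm) = theta_WP * depth * 10
Step 2: Water = 0.16 * 40 * 10
Step 3: Water = 64.0 mm

64.0


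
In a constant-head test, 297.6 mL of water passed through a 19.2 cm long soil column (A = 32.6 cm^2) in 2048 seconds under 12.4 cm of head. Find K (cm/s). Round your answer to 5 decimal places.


Step 1: K = Q * L / (A * t * h)
Step 2: Numerator = 297.6 * 19.2 = 5713.92
Step 3: Denominator = 32.6 * 2048 * 12.4 = 827883.52
Step 4: K = 5713.92 / 827883.52 = 0.0069 cm/s

0.0069


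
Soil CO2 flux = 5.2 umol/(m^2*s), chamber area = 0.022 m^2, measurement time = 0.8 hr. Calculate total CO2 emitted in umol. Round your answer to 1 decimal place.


Step 1: Convert time to seconds: 0.8 hr * 3600 = 2880.0 s
Step 2: Total = flux * area * time_s
Step 3: Total = 5.2 * 0.022 * 2880.0
Step 4: Total = 329.5 umol

329.5


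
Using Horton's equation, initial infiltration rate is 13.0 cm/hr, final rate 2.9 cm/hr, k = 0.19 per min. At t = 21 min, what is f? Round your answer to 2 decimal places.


Step 1: f = fc + (f0 - fc) * exp(-k * t)
Step 2: exp(-0.19 * 21) = 0.0185
Step 3: f = 2.9 + (13.0 - 2.9) * 0.0185
Step 4: f = 2.9 + 10.1 * 0.0185
Step 5: f = 3.09 cm/hr

3.09


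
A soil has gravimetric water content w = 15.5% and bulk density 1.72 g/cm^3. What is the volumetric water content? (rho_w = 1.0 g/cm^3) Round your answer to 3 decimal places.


Step 1: theta = (w / 100) * BD / rho_w
Step 2: theta = (15.5 / 100) * 1.72 / 1.0
Step 3: theta = 0.155 * 1.72
Step 4: theta = 0.267

0.267


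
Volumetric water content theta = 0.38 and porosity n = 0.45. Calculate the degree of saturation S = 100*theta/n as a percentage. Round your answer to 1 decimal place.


Step 1: S = 100 * theta_v / n
Step 2: S = 100 * 0.38 / 0.45
Step 3: S = 84.4%

84.4


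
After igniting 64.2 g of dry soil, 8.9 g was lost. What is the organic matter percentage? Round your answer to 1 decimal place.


Step 1: OM% = 100 * LOI / sample mass
Step 2: OM = 100 * 8.9 / 64.2
Step 3: OM = 13.9%

13.9


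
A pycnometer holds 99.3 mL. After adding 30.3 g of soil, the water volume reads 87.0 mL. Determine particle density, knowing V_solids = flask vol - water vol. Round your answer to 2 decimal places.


Step 1: Volume of solids = flask volume - water volume with soil
Step 2: V_solids = 99.3 - 87.0 = 12.3 mL
Step 3: Particle density = mass / V_solids = 30.3 / 12.3 = 2.46 g/cm^3

2.46


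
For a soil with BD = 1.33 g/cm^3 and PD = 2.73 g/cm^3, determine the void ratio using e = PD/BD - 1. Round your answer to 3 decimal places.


Step 1: e = PD / BD - 1
Step 2: e = 2.73 / 1.33 - 1
Step 3: e = 2.05263 - 1
Step 4: e = 1.053

1.053


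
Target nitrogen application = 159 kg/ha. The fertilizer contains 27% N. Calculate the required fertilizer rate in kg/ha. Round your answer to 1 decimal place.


Step 1: Fertilizer rate = target N / (N content / 100)
Step 2: Rate = 159 / (27 / 100)
Step 3: Rate = 159 / 0.27
Step 4: Rate = 588.9 kg/ha

588.9


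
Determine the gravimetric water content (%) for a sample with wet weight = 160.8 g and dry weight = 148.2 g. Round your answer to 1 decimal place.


Step 1: Water mass = wet - dry = 160.8 - 148.2 = 12.6 g
Step 2: w = 100 * water mass / dry mass
Step 3: w = 100 * 12.6 / 148.2 = 8.5%

8.5


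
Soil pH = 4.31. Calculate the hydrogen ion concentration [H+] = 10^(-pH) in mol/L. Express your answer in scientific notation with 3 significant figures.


Step 1: [H+] = 10^(-pH)
Step 2: [H+] = 10^(-4.31)
Step 3: [H+] = 4.90e-05 mol/L

4.90e-05


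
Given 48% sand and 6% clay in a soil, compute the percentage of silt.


Step 1: sand + silt + clay = 100%
Step 2: silt = 100 - sand - clay
Step 3: silt = 100 - 48 - 6
Step 4: silt = 46%

46


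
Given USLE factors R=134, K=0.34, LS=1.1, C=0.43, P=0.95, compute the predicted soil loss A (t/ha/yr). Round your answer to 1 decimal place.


Step 1: A = R * K * LS * C * P
Step 2: R * K = 134 * 0.34 = 45.56
Step 3: (R*K) * LS = 45.56 * 1.1 = 50.116
Step 4: * C * P = 50.116 * 0.43 * 0.95 = 20.5
Step 5: A = 20.5 t/(ha*yr)

20.5


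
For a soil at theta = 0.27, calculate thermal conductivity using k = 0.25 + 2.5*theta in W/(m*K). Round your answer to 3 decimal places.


Step 1: k = 0.25 + 2.5 * theta
Step 2: k = 0.25 + 2.5 * 0.27
Step 3: k = 0.25 + 0.675
Step 4: k = 0.925 W/(m*K)

0.925


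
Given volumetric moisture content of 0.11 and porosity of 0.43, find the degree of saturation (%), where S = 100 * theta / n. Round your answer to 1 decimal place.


Step 1: S = 100 * theta_v / n
Step 2: S = 100 * 0.11 / 0.43
Step 3: S = 25.6%

25.6


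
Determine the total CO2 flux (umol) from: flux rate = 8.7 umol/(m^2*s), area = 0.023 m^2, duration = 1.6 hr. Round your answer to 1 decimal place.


Step 1: Convert time to seconds: 1.6 hr * 3600 = 5760.0 s
Step 2: Total = flux * area * time_s
Step 3: Total = 8.7 * 0.023 * 5760.0
Step 4: Total = 1152.6 umol

1152.6


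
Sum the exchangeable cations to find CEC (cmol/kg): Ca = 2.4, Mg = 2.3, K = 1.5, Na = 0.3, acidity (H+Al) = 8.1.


Step 1: CEC = Ca + Mg + K + Na + (H+Al)
Step 2: CEC = 2.4 + 2.3 + 1.5 + 0.3 + 8.1
Step 3: CEC = 14.6 cmol/kg

14.6


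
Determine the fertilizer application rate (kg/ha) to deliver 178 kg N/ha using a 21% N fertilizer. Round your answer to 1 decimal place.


Step 1: Fertilizer rate = target N / (N content / 100)
Step 2: Rate = 178 / (21 / 100)
Step 3: Rate = 178 / 0.21
Step 4: Rate = 847.6 kg/ha

847.6


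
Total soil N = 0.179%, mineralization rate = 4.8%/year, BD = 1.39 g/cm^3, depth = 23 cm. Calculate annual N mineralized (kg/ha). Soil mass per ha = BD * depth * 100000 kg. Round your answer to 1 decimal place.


Step 1: Soil mass per ha = BD * depth * 100000 = 1.39 * 23 * 100000 = 3197000 kg
Step 2: Total N pool = soil mass * N%/100 = 3197000 * 0.179/100 = 5722.63 kg/ha
Step 3: N mineralized = N pool * rate%/100 = 5722.63 * 4.8/100 = 274.7 kg/ha/yr

274.7


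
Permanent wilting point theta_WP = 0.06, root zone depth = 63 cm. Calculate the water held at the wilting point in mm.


Step 1: Water (mm) = theta_WP * depth * 10
Step 2: Water = 0.06 * 63 * 10
Step 3: Water = 37.8 mm

37.8


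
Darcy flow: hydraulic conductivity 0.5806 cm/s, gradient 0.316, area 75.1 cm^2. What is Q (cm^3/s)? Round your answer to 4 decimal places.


Step 1: Apply Darcy's law: Q = K * i * A
Step 2: Q = 0.5806 * 0.316 * 75.1
Step 3: Q = 13.7786 cm^3/s

13.7786


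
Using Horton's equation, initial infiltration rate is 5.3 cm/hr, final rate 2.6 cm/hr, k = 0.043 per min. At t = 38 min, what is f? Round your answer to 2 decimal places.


Step 1: f = fc + (f0 - fc) * exp(-k * t)
Step 2: exp(-0.043 * 38) = 0.195147
Step 3: f = 2.6 + (5.3 - 2.6) * 0.195147
Step 4: f = 2.6 + 2.7 * 0.195147
Step 5: f = 3.13 cm/hr

3.13


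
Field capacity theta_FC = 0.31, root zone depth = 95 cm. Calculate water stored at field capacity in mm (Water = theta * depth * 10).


Step 1: Water (mm) = theta_FC * depth (cm) * 10
Step 2: Water = 0.31 * 95 * 10
Step 3: Water = 294.5 mm

294.5


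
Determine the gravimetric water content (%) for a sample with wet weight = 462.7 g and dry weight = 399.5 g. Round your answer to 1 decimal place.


Step 1: Water mass = wet - dry = 462.7 - 399.5 = 63.2 g
Step 2: w = 100 * water mass / dry mass
Step 3: w = 100 * 63.2 / 399.5 = 15.8%

15.8


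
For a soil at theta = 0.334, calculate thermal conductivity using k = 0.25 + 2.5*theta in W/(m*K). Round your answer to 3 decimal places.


Step 1: k = 0.25 + 2.5 * theta
Step 2: k = 0.25 + 2.5 * 0.334
Step 3: k = 0.25 + 0.835
Step 4: k = 1.085 W/(m*K)

1.085


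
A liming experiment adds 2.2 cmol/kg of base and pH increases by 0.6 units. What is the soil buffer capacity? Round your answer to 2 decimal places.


Step 1: BC = change in base / change in pH
Step 2: BC = 2.2 / 0.6
Step 3: BC = 3.67 cmol/(kg*pH unit)

3.67


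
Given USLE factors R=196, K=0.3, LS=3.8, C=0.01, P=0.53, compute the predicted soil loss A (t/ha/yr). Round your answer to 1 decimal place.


Step 1: A = R * K * LS * C * P
Step 2: R * K = 196 * 0.3 = 58.8
Step 3: (R*K) * LS = 58.8 * 3.8 = 223.44
Step 4: * C * P = 223.44 * 0.01 * 0.53 = 1.2
Step 5: A = 1.2 t/(ha*yr)

1.2


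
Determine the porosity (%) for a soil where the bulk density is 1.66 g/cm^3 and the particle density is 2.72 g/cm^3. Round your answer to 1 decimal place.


Step 1: Formula: n = 100 * (1 - BD / PD)
Step 2: n = 100 * (1 - 1.66 / 2.72)
Step 3: n = 100 * (1 - 0.61029)
Step 4: n = 39.0%

39.0


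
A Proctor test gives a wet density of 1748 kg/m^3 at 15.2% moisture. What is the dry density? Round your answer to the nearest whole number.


Step 1: Dry density = wet density / (1 + w/100)
Step 2: Dry density = 1748 / (1 + 15.2/100)
Step 3: Dry density = 1748 / 1.152
Step 4: Dry density = 1517 kg/m^3

1517


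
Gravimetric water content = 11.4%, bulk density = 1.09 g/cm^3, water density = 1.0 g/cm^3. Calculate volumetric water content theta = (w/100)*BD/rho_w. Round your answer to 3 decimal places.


Step 1: theta = (w / 100) * BD / rho_w
Step 2: theta = (11.4 / 100) * 1.09 / 1.0
Step 3: theta = 0.114 * 1.09
Step 4: theta = 0.124

0.124


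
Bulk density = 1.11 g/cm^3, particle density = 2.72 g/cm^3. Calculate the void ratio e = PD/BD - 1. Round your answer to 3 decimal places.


Step 1: e = PD / BD - 1
Step 2: e = 2.72 / 1.11 - 1
Step 3: e = 2.45045 - 1
Step 4: e = 1.45

1.45


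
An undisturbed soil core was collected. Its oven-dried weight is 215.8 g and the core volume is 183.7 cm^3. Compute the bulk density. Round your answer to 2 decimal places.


Step 1: Identify the formula: BD = dry mass / volume
Step 2: Substitute values: BD = 215.8 / 183.7
Step 3: BD = 1.17 g/cm^3

1.17


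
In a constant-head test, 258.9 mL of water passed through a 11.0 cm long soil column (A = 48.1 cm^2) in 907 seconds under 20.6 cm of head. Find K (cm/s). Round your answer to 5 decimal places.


Step 1: K = Q * L / (A * t * h)
Step 2: Numerator = 258.9 * 11.0 = 2847.9
Step 3: Denominator = 48.1 * 907 * 20.6 = 898710.02
Step 4: K = 2847.9 / 898710.02 = 0.00317 cm/s

0.00317


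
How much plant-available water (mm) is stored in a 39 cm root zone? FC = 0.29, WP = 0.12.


Step 1: Available water = (FC - WP) * depth * 10
Step 2: AW = (0.29 - 0.12) * 39 * 10
Step 3: AW = 0.17 * 39 * 10
Step 4: AW = 66.3 mm

66.3


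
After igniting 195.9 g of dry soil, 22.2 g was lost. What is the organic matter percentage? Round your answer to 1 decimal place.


Step 1: OM% = 100 * LOI / sample mass
Step 2: OM = 100 * 22.2 / 195.9
Step 3: OM = 11.3%

11.3


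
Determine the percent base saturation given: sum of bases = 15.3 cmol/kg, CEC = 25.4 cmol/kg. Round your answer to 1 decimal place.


Step 1: BS = 100 * (sum of bases) / CEC
Step 2: BS = 100 * 15.3 / 25.4
Step 3: BS = 60.2%

60.2


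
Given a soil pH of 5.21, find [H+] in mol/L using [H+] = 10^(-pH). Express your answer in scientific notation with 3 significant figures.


Step 1: [H+] = 10^(-pH)
Step 2: [H+] = 10^(-5.21)
Step 3: [H+] = 6.17e-06 mol/L

6.17e-06


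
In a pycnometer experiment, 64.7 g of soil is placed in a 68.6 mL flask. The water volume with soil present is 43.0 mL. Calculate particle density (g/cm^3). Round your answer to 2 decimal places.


Step 1: Volume of solids = flask volume - water volume with soil
Step 2: V_solids = 68.6 - 43.0 = 25.6 mL
Step 3: Particle density = mass / V_solids = 64.7 / 25.6 = 2.53 g/cm^3

2.53


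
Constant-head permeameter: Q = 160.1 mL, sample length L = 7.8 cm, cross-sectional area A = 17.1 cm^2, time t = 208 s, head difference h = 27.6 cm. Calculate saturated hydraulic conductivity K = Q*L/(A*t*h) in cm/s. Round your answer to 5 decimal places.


Step 1: K = Q * L / (A * t * h)
Step 2: Numerator = 160.1 * 7.8 = 1248.78
Step 3: Denominator = 17.1 * 208 * 27.6 = 98167.68
Step 4: K = 1248.78 / 98167.68 = 0.01272 cm/s

0.01272


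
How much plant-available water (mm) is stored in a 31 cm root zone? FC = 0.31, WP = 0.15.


Step 1: Available water = (FC - WP) * depth * 10
Step 2: AW = (0.31 - 0.15) * 31 * 10
Step 3: AW = 0.16 * 31 * 10
Step 4: AW = 49.6 mm

49.6


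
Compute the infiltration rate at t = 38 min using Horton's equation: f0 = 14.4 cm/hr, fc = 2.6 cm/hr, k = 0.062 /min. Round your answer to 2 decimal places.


Step 1: f = fc + (f0 - fc) * exp(-k * t)
Step 2: exp(-0.062 * 38) = 0.094799
Step 3: f = 2.6 + (14.4 - 2.6) * 0.094799
Step 4: f = 2.6 + 11.8 * 0.094799
Step 5: f = 3.72 cm/hr

3.72


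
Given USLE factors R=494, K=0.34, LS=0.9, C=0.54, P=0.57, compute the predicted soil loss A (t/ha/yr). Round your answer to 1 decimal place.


Step 1: A = R * K * LS * C * P
Step 2: R * K = 494 * 0.34 = 167.96
Step 3: (R*K) * LS = 167.96 * 0.9 = 151.164
Step 4: * C * P = 151.164 * 0.54 * 0.57 = 46.5
Step 5: A = 46.5 t/(ha*yr)

46.5


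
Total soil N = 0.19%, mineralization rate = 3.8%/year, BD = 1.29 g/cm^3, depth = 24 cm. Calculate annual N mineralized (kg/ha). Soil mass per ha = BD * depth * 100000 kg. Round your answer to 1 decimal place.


Step 1: Soil mass per ha = BD * depth * 100000 = 1.29 * 24 * 100000 = 3096000 kg
Step 2: Total N pool = soil mass * N%/100 = 3096000 * 0.19/100 = 5882.4 kg/ha
Step 3: N mineralized = N pool * rate%/100 = 5882.4 * 3.8/100 = 223.5 kg/ha/yr

223.5


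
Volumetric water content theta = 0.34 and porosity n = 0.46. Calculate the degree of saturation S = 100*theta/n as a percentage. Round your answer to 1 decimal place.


Step 1: S = 100 * theta_v / n
Step 2: S = 100 * 0.34 / 0.46
Step 3: S = 73.9%

73.9


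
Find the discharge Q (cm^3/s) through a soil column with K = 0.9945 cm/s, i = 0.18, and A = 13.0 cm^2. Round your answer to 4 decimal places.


Step 1: Apply Darcy's law: Q = K * i * A
Step 2: Q = 0.9945 * 0.18 * 13.0
Step 3: Q = 2.3271 cm^3/s

2.3271


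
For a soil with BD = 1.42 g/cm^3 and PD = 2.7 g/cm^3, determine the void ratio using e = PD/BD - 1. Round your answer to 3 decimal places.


Step 1: e = PD / BD - 1
Step 2: e = 2.7 / 1.42 - 1
Step 3: e = 1.90141 - 1
Step 4: e = 0.901

0.901


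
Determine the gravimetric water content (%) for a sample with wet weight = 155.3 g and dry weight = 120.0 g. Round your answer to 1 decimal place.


Step 1: Water mass = wet - dry = 155.3 - 120.0 = 35.3 g
Step 2: w = 100 * water mass / dry mass
Step 3: w = 100 * 35.3 / 120.0 = 29.4%

29.4


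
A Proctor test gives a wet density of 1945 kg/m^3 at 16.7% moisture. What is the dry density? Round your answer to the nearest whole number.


Step 1: Dry density = wet density / (1 + w/100)
Step 2: Dry density = 1945 / (1 + 16.7/100)
Step 3: Dry density = 1945 / 1.167
Step 4: Dry density = 1667 kg/m^3

1667
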